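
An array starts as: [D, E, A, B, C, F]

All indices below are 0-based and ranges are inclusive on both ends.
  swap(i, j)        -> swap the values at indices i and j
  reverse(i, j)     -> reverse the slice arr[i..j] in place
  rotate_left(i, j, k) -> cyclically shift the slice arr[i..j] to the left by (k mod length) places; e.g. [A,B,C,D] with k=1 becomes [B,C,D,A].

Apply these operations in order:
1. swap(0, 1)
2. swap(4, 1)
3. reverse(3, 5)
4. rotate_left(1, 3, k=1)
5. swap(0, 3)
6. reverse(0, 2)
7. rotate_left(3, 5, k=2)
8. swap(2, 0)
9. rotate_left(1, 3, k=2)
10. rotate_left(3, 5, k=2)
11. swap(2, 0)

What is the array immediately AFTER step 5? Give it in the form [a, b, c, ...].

After 1 (swap(0, 1)): [E, D, A, B, C, F]
After 2 (swap(4, 1)): [E, C, A, B, D, F]
After 3 (reverse(3, 5)): [E, C, A, F, D, B]
After 4 (rotate_left(1, 3, k=1)): [E, A, F, C, D, B]
After 5 (swap(0, 3)): [C, A, F, E, D, B]

Answer: [C, A, F, E, D, B]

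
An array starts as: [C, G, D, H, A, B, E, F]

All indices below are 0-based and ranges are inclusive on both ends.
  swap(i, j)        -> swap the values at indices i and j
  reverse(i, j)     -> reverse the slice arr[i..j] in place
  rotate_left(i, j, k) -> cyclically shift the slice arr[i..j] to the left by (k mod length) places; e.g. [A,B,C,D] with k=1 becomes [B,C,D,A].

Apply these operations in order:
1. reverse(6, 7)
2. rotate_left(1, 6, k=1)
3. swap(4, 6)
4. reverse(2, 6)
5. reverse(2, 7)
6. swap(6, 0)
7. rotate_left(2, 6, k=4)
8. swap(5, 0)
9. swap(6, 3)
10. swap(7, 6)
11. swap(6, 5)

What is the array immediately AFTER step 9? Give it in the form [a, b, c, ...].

After 1 (reverse(6, 7)): [C, G, D, H, A, B, F, E]
After 2 (rotate_left(1, 6, k=1)): [C, D, H, A, B, F, G, E]
After 3 (swap(4, 6)): [C, D, H, A, G, F, B, E]
After 4 (reverse(2, 6)): [C, D, B, F, G, A, H, E]
After 5 (reverse(2, 7)): [C, D, E, H, A, G, F, B]
After 6 (swap(6, 0)): [F, D, E, H, A, G, C, B]
After 7 (rotate_left(2, 6, k=4)): [F, D, C, E, H, A, G, B]
After 8 (swap(5, 0)): [A, D, C, E, H, F, G, B]
After 9 (swap(6, 3)): [A, D, C, G, H, F, E, B]

Answer: [A, D, C, G, H, F, E, B]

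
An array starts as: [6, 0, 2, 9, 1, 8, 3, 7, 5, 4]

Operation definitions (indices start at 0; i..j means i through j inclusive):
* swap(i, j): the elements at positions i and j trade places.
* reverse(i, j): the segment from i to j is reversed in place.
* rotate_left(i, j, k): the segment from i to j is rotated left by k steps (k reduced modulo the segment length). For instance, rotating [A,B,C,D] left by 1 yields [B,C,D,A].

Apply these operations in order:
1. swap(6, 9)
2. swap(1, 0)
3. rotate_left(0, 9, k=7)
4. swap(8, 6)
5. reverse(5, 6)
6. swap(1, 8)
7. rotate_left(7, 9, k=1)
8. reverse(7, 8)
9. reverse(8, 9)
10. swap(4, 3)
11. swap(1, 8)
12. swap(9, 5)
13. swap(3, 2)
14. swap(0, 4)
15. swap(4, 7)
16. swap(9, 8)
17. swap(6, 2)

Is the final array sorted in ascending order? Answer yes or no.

After 1 (swap(6, 9)): [6, 0, 2, 9, 1, 8, 4, 7, 5, 3]
After 2 (swap(1, 0)): [0, 6, 2, 9, 1, 8, 4, 7, 5, 3]
After 3 (rotate_left(0, 9, k=7)): [7, 5, 3, 0, 6, 2, 9, 1, 8, 4]
After 4 (swap(8, 6)): [7, 5, 3, 0, 6, 2, 8, 1, 9, 4]
After 5 (reverse(5, 6)): [7, 5, 3, 0, 6, 8, 2, 1, 9, 4]
After 6 (swap(1, 8)): [7, 9, 3, 0, 6, 8, 2, 1, 5, 4]
After 7 (rotate_left(7, 9, k=1)): [7, 9, 3, 0, 6, 8, 2, 5, 4, 1]
After 8 (reverse(7, 8)): [7, 9, 3, 0, 6, 8, 2, 4, 5, 1]
After 9 (reverse(8, 9)): [7, 9, 3, 0, 6, 8, 2, 4, 1, 5]
After 10 (swap(4, 3)): [7, 9, 3, 6, 0, 8, 2, 4, 1, 5]
After 11 (swap(1, 8)): [7, 1, 3, 6, 0, 8, 2, 4, 9, 5]
After 12 (swap(9, 5)): [7, 1, 3, 6, 0, 5, 2, 4, 9, 8]
After 13 (swap(3, 2)): [7, 1, 6, 3, 0, 5, 2, 4, 9, 8]
After 14 (swap(0, 4)): [0, 1, 6, 3, 7, 5, 2, 4, 9, 8]
After 15 (swap(4, 7)): [0, 1, 6, 3, 4, 5, 2, 7, 9, 8]
After 16 (swap(9, 8)): [0, 1, 6, 3, 4, 5, 2, 7, 8, 9]
After 17 (swap(6, 2)): [0, 1, 2, 3, 4, 5, 6, 7, 8, 9]

Answer: yes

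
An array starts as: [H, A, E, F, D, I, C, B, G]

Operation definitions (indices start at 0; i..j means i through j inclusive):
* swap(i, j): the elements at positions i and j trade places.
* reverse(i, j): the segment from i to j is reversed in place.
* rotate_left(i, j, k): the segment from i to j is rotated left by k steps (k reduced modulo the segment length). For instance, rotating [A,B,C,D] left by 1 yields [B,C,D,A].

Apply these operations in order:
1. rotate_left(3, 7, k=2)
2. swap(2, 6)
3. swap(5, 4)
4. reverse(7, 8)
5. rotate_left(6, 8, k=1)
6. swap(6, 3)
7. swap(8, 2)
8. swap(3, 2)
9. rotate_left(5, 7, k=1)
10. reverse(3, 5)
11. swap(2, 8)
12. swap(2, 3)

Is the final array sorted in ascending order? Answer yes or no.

After 1 (rotate_left(3, 7, k=2)): [H, A, E, I, C, B, F, D, G]
After 2 (swap(2, 6)): [H, A, F, I, C, B, E, D, G]
After 3 (swap(5, 4)): [H, A, F, I, B, C, E, D, G]
After 4 (reverse(7, 8)): [H, A, F, I, B, C, E, G, D]
After 5 (rotate_left(6, 8, k=1)): [H, A, F, I, B, C, G, D, E]
After 6 (swap(6, 3)): [H, A, F, G, B, C, I, D, E]
After 7 (swap(8, 2)): [H, A, E, G, B, C, I, D, F]
After 8 (swap(3, 2)): [H, A, G, E, B, C, I, D, F]
After 9 (rotate_left(5, 7, k=1)): [H, A, G, E, B, I, D, C, F]
After 10 (reverse(3, 5)): [H, A, G, I, B, E, D, C, F]
After 11 (swap(2, 8)): [H, A, F, I, B, E, D, C, G]
After 12 (swap(2, 3)): [H, A, I, F, B, E, D, C, G]

Answer: no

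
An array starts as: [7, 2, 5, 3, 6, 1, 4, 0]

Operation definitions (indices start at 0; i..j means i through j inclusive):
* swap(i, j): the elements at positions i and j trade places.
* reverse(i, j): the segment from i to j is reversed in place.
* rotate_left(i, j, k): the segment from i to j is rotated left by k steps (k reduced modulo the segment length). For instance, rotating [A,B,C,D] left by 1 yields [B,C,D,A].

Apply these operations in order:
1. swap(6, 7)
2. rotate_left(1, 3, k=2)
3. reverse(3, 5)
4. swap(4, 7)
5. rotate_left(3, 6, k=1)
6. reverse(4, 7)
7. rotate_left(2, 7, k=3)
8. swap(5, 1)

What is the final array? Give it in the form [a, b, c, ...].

After 1 (swap(6, 7)): [7, 2, 5, 3, 6, 1, 0, 4]
After 2 (rotate_left(1, 3, k=2)): [7, 3, 2, 5, 6, 1, 0, 4]
After 3 (reverse(3, 5)): [7, 3, 2, 1, 6, 5, 0, 4]
After 4 (swap(4, 7)): [7, 3, 2, 1, 4, 5, 0, 6]
After 5 (rotate_left(3, 6, k=1)): [7, 3, 2, 4, 5, 0, 1, 6]
After 6 (reverse(4, 7)): [7, 3, 2, 4, 6, 1, 0, 5]
After 7 (rotate_left(2, 7, k=3)): [7, 3, 1, 0, 5, 2, 4, 6]
After 8 (swap(5, 1)): [7, 2, 1, 0, 5, 3, 4, 6]

Answer: [7, 2, 1, 0, 5, 3, 4, 6]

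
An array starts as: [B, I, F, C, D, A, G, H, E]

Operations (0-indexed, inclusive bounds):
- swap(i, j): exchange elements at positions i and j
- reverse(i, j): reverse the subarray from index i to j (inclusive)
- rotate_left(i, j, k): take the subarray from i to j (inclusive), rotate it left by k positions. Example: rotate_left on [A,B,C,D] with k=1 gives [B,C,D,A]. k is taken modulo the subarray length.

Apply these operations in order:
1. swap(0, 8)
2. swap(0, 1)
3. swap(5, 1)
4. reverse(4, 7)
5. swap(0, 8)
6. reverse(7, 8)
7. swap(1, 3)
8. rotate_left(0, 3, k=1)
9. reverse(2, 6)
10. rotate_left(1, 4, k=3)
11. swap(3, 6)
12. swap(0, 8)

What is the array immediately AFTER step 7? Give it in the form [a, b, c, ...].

Answer: [B, C, F, A, H, G, E, I, D]

Derivation:
After 1 (swap(0, 8)): [E, I, F, C, D, A, G, H, B]
After 2 (swap(0, 1)): [I, E, F, C, D, A, G, H, B]
After 3 (swap(5, 1)): [I, A, F, C, D, E, G, H, B]
After 4 (reverse(4, 7)): [I, A, F, C, H, G, E, D, B]
After 5 (swap(0, 8)): [B, A, F, C, H, G, E, D, I]
After 6 (reverse(7, 8)): [B, A, F, C, H, G, E, I, D]
After 7 (swap(1, 3)): [B, C, F, A, H, G, E, I, D]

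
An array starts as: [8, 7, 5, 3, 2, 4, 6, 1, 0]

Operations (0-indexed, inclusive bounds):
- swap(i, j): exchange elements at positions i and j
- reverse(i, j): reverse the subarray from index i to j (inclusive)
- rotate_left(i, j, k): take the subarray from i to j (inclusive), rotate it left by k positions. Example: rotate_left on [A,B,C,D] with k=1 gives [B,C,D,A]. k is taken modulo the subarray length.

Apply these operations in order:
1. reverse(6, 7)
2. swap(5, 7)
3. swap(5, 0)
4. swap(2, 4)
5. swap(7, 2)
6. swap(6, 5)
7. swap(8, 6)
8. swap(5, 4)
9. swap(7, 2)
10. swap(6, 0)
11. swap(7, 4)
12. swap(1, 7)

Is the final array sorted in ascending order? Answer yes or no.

After 1 (reverse(6, 7)): [8, 7, 5, 3, 2, 4, 1, 6, 0]
After 2 (swap(5, 7)): [8, 7, 5, 3, 2, 6, 1, 4, 0]
After 3 (swap(5, 0)): [6, 7, 5, 3, 2, 8, 1, 4, 0]
After 4 (swap(2, 4)): [6, 7, 2, 3, 5, 8, 1, 4, 0]
After 5 (swap(7, 2)): [6, 7, 4, 3, 5, 8, 1, 2, 0]
After 6 (swap(6, 5)): [6, 7, 4, 3, 5, 1, 8, 2, 0]
After 7 (swap(8, 6)): [6, 7, 4, 3, 5, 1, 0, 2, 8]
After 8 (swap(5, 4)): [6, 7, 4, 3, 1, 5, 0, 2, 8]
After 9 (swap(7, 2)): [6, 7, 2, 3, 1, 5, 0, 4, 8]
After 10 (swap(6, 0)): [0, 7, 2, 3, 1, 5, 6, 4, 8]
After 11 (swap(7, 4)): [0, 7, 2, 3, 4, 5, 6, 1, 8]
After 12 (swap(1, 7)): [0, 1, 2, 3, 4, 5, 6, 7, 8]

Answer: yes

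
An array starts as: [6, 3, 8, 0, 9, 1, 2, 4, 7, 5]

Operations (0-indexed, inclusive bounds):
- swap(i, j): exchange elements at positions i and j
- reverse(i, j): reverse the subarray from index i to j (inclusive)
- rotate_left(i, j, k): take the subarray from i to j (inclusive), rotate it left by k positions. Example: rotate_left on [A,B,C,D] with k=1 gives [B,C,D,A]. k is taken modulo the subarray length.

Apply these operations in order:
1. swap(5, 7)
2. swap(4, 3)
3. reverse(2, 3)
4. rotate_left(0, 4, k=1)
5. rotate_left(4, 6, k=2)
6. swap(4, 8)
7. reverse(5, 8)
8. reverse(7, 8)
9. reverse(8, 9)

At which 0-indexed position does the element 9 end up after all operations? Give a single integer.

Answer: 1

Derivation:
After 1 (swap(5, 7)): [6, 3, 8, 0, 9, 4, 2, 1, 7, 5]
After 2 (swap(4, 3)): [6, 3, 8, 9, 0, 4, 2, 1, 7, 5]
After 3 (reverse(2, 3)): [6, 3, 9, 8, 0, 4, 2, 1, 7, 5]
After 4 (rotate_left(0, 4, k=1)): [3, 9, 8, 0, 6, 4, 2, 1, 7, 5]
After 5 (rotate_left(4, 6, k=2)): [3, 9, 8, 0, 2, 6, 4, 1, 7, 5]
After 6 (swap(4, 8)): [3, 9, 8, 0, 7, 6, 4, 1, 2, 5]
After 7 (reverse(5, 8)): [3, 9, 8, 0, 7, 2, 1, 4, 6, 5]
After 8 (reverse(7, 8)): [3, 9, 8, 0, 7, 2, 1, 6, 4, 5]
After 9 (reverse(8, 9)): [3, 9, 8, 0, 7, 2, 1, 6, 5, 4]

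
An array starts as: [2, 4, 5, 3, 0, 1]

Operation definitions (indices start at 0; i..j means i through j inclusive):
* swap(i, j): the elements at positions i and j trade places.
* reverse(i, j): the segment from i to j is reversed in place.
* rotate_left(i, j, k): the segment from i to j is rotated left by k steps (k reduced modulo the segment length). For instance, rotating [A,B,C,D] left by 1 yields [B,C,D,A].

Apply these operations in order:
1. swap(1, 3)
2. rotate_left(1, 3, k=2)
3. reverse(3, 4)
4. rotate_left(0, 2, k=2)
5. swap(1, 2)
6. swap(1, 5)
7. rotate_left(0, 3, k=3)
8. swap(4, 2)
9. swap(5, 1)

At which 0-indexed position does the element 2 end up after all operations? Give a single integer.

Answer: 3

Derivation:
After 1 (swap(1, 3)): [2, 3, 5, 4, 0, 1]
After 2 (rotate_left(1, 3, k=2)): [2, 4, 3, 5, 0, 1]
After 3 (reverse(3, 4)): [2, 4, 3, 0, 5, 1]
After 4 (rotate_left(0, 2, k=2)): [3, 2, 4, 0, 5, 1]
After 5 (swap(1, 2)): [3, 4, 2, 0, 5, 1]
After 6 (swap(1, 5)): [3, 1, 2, 0, 5, 4]
After 7 (rotate_left(0, 3, k=3)): [0, 3, 1, 2, 5, 4]
After 8 (swap(4, 2)): [0, 3, 5, 2, 1, 4]
After 9 (swap(5, 1)): [0, 4, 5, 2, 1, 3]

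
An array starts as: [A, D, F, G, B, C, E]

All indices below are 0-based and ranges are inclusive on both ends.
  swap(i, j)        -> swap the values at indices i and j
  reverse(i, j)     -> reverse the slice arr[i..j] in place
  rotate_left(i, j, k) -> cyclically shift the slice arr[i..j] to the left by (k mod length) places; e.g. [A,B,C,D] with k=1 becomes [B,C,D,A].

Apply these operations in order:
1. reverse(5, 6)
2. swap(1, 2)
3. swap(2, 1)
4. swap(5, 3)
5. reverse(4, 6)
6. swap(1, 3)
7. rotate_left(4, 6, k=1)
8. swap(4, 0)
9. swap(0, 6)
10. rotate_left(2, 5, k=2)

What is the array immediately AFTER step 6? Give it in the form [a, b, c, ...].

After 1 (reverse(5, 6)): [A, D, F, G, B, E, C]
After 2 (swap(1, 2)): [A, F, D, G, B, E, C]
After 3 (swap(2, 1)): [A, D, F, G, B, E, C]
After 4 (swap(5, 3)): [A, D, F, E, B, G, C]
After 5 (reverse(4, 6)): [A, D, F, E, C, G, B]
After 6 (swap(1, 3)): [A, E, F, D, C, G, B]

Answer: [A, E, F, D, C, G, B]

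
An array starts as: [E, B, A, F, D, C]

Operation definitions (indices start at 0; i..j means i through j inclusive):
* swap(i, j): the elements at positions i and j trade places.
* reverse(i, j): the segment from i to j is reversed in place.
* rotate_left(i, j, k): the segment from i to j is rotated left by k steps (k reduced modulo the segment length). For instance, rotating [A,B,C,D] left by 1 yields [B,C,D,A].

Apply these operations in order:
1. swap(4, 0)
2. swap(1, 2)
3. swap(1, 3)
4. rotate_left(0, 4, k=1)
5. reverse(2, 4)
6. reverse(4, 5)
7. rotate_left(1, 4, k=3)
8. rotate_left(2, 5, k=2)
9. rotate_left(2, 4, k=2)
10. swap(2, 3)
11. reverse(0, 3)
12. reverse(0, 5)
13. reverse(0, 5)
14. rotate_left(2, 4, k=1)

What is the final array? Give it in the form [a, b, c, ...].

After 1 (swap(4, 0)): [D, B, A, F, E, C]
After 2 (swap(1, 2)): [D, A, B, F, E, C]
After 3 (swap(1, 3)): [D, F, B, A, E, C]
After 4 (rotate_left(0, 4, k=1)): [F, B, A, E, D, C]
After 5 (reverse(2, 4)): [F, B, D, E, A, C]
After 6 (reverse(4, 5)): [F, B, D, E, C, A]
After 7 (rotate_left(1, 4, k=3)): [F, C, B, D, E, A]
After 8 (rotate_left(2, 5, k=2)): [F, C, E, A, B, D]
After 9 (rotate_left(2, 4, k=2)): [F, C, B, E, A, D]
After 10 (swap(2, 3)): [F, C, E, B, A, D]
After 11 (reverse(0, 3)): [B, E, C, F, A, D]
After 12 (reverse(0, 5)): [D, A, F, C, E, B]
After 13 (reverse(0, 5)): [B, E, C, F, A, D]
After 14 (rotate_left(2, 4, k=1)): [B, E, F, A, C, D]

Answer: [B, E, F, A, C, D]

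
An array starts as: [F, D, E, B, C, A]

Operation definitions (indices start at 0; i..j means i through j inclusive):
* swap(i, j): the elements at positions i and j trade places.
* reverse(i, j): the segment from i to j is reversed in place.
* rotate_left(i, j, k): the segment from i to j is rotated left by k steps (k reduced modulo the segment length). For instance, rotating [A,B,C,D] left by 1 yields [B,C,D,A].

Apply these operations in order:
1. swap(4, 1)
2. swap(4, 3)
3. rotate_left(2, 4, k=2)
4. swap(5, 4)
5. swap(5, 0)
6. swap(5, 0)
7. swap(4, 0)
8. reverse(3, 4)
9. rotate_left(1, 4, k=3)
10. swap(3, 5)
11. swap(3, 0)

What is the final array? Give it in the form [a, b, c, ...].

After 1 (swap(4, 1)): [F, C, E, B, D, A]
After 2 (swap(4, 3)): [F, C, E, D, B, A]
After 3 (rotate_left(2, 4, k=2)): [F, C, B, E, D, A]
After 4 (swap(5, 4)): [F, C, B, E, A, D]
After 5 (swap(5, 0)): [D, C, B, E, A, F]
After 6 (swap(5, 0)): [F, C, B, E, A, D]
After 7 (swap(4, 0)): [A, C, B, E, F, D]
After 8 (reverse(3, 4)): [A, C, B, F, E, D]
After 9 (rotate_left(1, 4, k=3)): [A, E, C, B, F, D]
After 10 (swap(3, 5)): [A, E, C, D, F, B]
After 11 (swap(3, 0)): [D, E, C, A, F, B]

Answer: [D, E, C, A, F, B]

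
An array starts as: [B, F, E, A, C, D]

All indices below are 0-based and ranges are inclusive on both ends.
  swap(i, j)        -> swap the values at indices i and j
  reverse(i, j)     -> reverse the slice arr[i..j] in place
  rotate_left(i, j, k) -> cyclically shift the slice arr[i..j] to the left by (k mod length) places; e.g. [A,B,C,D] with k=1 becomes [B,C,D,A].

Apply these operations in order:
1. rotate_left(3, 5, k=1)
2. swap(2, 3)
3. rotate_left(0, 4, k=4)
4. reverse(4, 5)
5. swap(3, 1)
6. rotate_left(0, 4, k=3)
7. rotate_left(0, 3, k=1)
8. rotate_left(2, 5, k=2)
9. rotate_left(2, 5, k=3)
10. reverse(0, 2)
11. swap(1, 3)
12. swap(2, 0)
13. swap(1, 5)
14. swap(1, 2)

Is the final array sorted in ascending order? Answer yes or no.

After 1 (rotate_left(3, 5, k=1)): [B, F, E, C, D, A]
After 2 (swap(2, 3)): [B, F, C, E, D, A]
After 3 (rotate_left(0, 4, k=4)): [D, B, F, C, E, A]
After 4 (reverse(4, 5)): [D, B, F, C, A, E]
After 5 (swap(3, 1)): [D, C, F, B, A, E]
After 6 (rotate_left(0, 4, k=3)): [B, A, D, C, F, E]
After 7 (rotate_left(0, 3, k=1)): [A, D, C, B, F, E]
After 8 (rotate_left(2, 5, k=2)): [A, D, F, E, C, B]
After 9 (rotate_left(2, 5, k=3)): [A, D, B, F, E, C]
After 10 (reverse(0, 2)): [B, D, A, F, E, C]
After 11 (swap(1, 3)): [B, F, A, D, E, C]
After 12 (swap(2, 0)): [A, F, B, D, E, C]
After 13 (swap(1, 5)): [A, C, B, D, E, F]
After 14 (swap(1, 2)): [A, B, C, D, E, F]

Answer: yes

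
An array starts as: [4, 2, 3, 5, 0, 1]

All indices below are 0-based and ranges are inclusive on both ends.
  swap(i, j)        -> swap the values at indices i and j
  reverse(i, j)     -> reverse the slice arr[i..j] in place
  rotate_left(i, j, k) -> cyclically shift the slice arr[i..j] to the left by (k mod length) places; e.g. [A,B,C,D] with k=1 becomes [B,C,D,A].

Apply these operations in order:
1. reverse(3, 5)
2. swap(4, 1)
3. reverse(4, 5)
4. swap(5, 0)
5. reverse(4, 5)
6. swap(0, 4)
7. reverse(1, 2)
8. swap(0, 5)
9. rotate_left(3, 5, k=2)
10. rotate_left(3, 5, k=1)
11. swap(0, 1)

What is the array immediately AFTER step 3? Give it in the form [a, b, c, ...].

Answer: [4, 0, 3, 1, 5, 2]

Derivation:
After 1 (reverse(3, 5)): [4, 2, 3, 1, 0, 5]
After 2 (swap(4, 1)): [4, 0, 3, 1, 2, 5]
After 3 (reverse(4, 5)): [4, 0, 3, 1, 5, 2]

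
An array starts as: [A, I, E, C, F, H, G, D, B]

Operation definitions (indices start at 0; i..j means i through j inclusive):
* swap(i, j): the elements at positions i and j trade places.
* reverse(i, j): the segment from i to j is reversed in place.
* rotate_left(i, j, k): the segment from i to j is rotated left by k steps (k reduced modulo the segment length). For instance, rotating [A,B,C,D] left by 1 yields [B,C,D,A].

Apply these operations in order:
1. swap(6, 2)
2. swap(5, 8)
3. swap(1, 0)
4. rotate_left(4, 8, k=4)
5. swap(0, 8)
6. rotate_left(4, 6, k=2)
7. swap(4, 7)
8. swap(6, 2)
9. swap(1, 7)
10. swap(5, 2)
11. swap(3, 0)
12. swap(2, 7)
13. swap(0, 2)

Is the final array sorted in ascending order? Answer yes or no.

After 1 (swap(6, 2)): [A, I, G, C, F, H, E, D, B]
After 2 (swap(5, 8)): [A, I, G, C, F, B, E, D, H]
After 3 (swap(1, 0)): [I, A, G, C, F, B, E, D, H]
After 4 (rotate_left(4, 8, k=4)): [I, A, G, C, H, F, B, E, D]
After 5 (swap(0, 8)): [D, A, G, C, H, F, B, E, I]
After 6 (rotate_left(4, 6, k=2)): [D, A, G, C, B, H, F, E, I]
After 7 (swap(4, 7)): [D, A, G, C, E, H, F, B, I]
After 8 (swap(6, 2)): [D, A, F, C, E, H, G, B, I]
After 9 (swap(1, 7)): [D, B, F, C, E, H, G, A, I]
After 10 (swap(5, 2)): [D, B, H, C, E, F, G, A, I]
After 11 (swap(3, 0)): [C, B, H, D, E, F, G, A, I]
After 12 (swap(2, 7)): [C, B, A, D, E, F, G, H, I]
After 13 (swap(0, 2)): [A, B, C, D, E, F, G, H, I]

Answer: yes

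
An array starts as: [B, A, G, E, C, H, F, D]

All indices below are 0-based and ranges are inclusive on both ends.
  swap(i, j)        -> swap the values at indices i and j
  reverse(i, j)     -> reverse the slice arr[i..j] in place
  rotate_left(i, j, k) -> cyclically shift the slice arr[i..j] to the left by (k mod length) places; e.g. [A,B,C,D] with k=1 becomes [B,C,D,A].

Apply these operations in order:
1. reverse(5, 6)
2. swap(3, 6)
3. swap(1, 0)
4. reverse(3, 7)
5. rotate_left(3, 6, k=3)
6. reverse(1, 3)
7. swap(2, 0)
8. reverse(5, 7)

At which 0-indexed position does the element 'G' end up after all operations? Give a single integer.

After 1 (reverse(5, 6)): [B, A, G, E, C, F, H, D]
After 2 (swap(3, 6)): [B, A, G, H, C, F, E, D]
After 3 (swap(1, 0)): [A, B, G, H, C, F, E, D]
After 4 (reverse(3, 7)): [A, B, G, D, E, F, C, H]
After 5 (rotate_left(3, 6, k=3)): [A, B, G, C, D, E, F, H]
After 6 (reverse(1, 3)): [A, C, G, B, D, E, F, H]
After 7 (swap(2, 0)): [G, C, A, B, D, E, F, H]
After 8 (reverse(5, 7)): [G, C, A, B, D, H, F, E]

Answer: 0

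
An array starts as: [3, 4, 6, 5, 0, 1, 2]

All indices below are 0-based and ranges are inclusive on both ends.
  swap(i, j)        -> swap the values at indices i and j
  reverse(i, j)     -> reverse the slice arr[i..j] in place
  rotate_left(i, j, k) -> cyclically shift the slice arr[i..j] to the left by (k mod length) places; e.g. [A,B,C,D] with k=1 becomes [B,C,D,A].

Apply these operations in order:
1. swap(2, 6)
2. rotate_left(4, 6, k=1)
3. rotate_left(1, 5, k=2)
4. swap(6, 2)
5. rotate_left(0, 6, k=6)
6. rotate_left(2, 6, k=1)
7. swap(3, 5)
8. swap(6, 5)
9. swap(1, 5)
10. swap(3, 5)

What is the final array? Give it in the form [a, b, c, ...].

After 1 (swap(2, 6)): [3, 4, 2, 5, 0, 1, 6]
After 2 (rotate_left(4, 6, k=1)): [3, 4, 2, 5, 1, 6, 0]
After 3 (rotate_left(1, 5, k=2)): [3, 5, 1, 6, 4, 2, 0]
After 4 (swap(6, 2)): [3, 5, 0, 6, 4, 2, 1]
After 5 (rotate_left(0, 6, k=6)): [1, 3, 5, 0, 6, 4, 2]
After 6 (rotate_left(2, 6, k=1)): [1, 3, 0, 6, 4, 2, 5]
After 7 (swap(3, 5)): [1, 3, 0, 2, 4, 6, 5]
After 8 (swap(6, 5)): [1, 3, 0, 2, 4, 5, 6]
After 9 (swap(1, 5)): [1, 5, 0, 2, 4, 3, 6]
After 10 (swap(3, 5)): [1, 5, 0, 3, 4, 2, 6]

Answer: [1, 5, 0, 3, 4, 2, 6]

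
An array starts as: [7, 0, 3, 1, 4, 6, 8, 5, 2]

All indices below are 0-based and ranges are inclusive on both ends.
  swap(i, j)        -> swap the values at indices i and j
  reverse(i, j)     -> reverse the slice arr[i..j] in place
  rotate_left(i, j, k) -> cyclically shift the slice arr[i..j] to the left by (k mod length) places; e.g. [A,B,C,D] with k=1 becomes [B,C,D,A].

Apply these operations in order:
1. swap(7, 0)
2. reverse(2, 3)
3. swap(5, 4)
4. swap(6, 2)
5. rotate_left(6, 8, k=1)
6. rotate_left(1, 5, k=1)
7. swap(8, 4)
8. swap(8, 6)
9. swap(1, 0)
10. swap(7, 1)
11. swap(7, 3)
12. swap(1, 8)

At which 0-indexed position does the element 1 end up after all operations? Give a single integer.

After 1 (swap(7, 0)): [5, 0, 3, 1, 4, 6, 8, 7, 2]
After 2 (reverse(2, 3)): [5, 0, 1, 3, 4, 6, 8, 7, 2]
After 3 (swap(5, 4)): [5, 0, 1, 3, 6, 4, 8, 7, 2]
After 4 (swap(6, 2)): [5, 0, 8, 3, 6, 4, 1, 7, 2]
After 5 (rotate_left(6, 8, k=1)): [5, 0, 8, 3, 6, 4, 7, 2, 1]
After 6 (rotate_left(1, 5, k=1)): [5, 8, 3, 6, 4, 0, 7, 2, 1]
After 7 (swap(8, 4)): [5, 8, 3, 6, 1, 0, 7, 2, 4]
After 8 (swap(8, 6)): [5, 8, 3, 6, 1, 0, 4, 2, 7]
After 9 (swap(1, 0)): [8, 5, 3, 6, 1, 0, 4, 2, 7]
After 10 (swap(7, 1)): [8, 2, 3, 6, 1, 0, 4, 5, 7]
After 11 (swap(7, 3)): [8, 2, 3, 5, 1, 0, 4, 6, 7]
After 12 (swap(1, 8)): [8, 7, 3, 5, 1, 0, 4, 6, 2]

Answer: 4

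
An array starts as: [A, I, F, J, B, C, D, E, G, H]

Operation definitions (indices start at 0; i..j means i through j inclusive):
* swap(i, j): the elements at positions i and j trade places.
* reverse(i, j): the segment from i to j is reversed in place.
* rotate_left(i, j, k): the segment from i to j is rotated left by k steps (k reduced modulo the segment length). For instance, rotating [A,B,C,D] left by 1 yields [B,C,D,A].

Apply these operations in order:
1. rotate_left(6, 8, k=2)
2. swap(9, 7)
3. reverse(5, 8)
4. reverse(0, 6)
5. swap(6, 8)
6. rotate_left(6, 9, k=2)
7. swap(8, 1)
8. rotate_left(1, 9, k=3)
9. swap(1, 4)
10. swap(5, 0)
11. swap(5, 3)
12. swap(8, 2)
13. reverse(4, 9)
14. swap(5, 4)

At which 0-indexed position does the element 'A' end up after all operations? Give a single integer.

Answer: 8

Derivation:
After 1 (rotate_left(6, 8, k=2)): [A, I, F, J, B, C, G, D, E, H]
After 2 (swap(9, 7)): [A, I, F, J, B, C, G, H, E, D]
After 3 (reverse(5, 8)): [A, I, F, J, B, E, H, G, C, D]
After 4 (reverse(0, 6)): [H, E, B, J, F, I, A, G, C, D]
After 5 (swap(6, 8)): [H, E, B, J, F, I, C, G, A, D]
After 6 (rotate_left(6, 9, k=2)): [H, E, B, J, F, I, A, D, C, G]
After 7 (swap(8, 1)): [H, C, B, J, F, I, A, D, E, G]
After 8 (rotate_left(1, 9, k=3)): [H, F, I, A, D, E, G, C, B, J]
After 9 (swap(1, 4)): [H, D, I, A, F, E, G, C, B, J]
After 10 (swap(5, 0)): [E, D, I, A, F, H, G, C, B, J]
After 11 (swap(5, 3)): [E, D, I, H, F, A, G, C, B, J]
After 12 (swap(8, 2)): [E, D, B, H, F, A, G, C, I, J]
After 13 (reverse(4, 9)): [E, D, B, H, J, I, C, G, A, F]
After 14 (swap(5, 4)): [E, D, B, H, I, J, C, G, A, F]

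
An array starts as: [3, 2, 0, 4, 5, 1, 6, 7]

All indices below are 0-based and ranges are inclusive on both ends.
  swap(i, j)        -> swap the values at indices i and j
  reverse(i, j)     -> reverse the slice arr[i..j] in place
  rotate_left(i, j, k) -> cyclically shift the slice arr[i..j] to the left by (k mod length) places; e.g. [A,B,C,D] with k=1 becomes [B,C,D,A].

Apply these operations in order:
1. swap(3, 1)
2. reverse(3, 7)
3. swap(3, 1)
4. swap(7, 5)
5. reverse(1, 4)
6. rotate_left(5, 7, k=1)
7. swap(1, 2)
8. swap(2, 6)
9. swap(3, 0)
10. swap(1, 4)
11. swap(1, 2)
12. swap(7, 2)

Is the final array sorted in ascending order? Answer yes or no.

Answer: yes

Derivation:
After 1 (swap(3, 1)): [3, 4, 0, 2, 5, 1, 6, 7]
After 2 (reverse(3, 7)): [3, 4, 0, 7, 6, 1, 5, 2]
After 3 (swap(3, 1)): [3, 7, 0, 4, 6, 1, 5, 2]
After 4 (swap(7, 5)): [3, 7, 0, 4, 6, 2, 5, 1]
After 5 (reverse(1, 4)): [3, 6, 4, 0, 7, 2, 5, 1]
After 6 (rotate_left(5, 7, k=1)): [3, 6, 4, 0, 7, 5, 1, 2]
After 7 (swap(1, 2)): [3, 4, 6, 0, 7, 5, 1, 2]
After 8 (swap(2, 6)): [3, 4, 1, 0, 7, 5, 6, 2]
After 9 (swap(3, 0)): [0, 4, 1, 3, 7, 5, 6, 2]
After 10 (swap(1, 4)): [0, 7, 1, 3, 4, 5, 6, 2]
After 11 (swap(1, 2)): [0, 1, 7, 3, 4, 5, 6, 2]
After 12 (swap(7, 2)): [0, 1, 2, 3, 4, 5, 6, 7]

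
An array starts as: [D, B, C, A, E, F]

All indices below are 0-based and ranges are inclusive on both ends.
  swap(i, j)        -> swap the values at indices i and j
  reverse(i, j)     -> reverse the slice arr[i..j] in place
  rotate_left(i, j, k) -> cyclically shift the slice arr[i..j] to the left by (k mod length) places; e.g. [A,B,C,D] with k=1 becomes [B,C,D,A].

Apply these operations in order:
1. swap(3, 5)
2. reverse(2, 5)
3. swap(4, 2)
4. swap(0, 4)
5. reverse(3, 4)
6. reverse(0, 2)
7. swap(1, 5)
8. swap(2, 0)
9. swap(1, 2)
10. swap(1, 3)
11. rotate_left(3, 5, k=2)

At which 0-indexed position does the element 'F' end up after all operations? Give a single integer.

After 1 (swap(3, 5)): [D, B, C, F, E, A]
After 2 (reverse(2, 5)): [D, B, A, E, F, C]
After 3 (swap(4, 2)): [D, B, F, E, A, C]
After 4 (swap(0, 4)): [A, B, F, E, D, C]
After 5 (reverse(3, 4)): [A, B, F, D, E, C]
After 6 (reverse(0, 2)): [F, B, A, D, E, C]
After 7 (swap(1, 5)): [F, C, A, D, E, B]
After 8 (swap(2, 0)): [A, C, F, D, E, B]
After 9 (swap(1, 2)): [A, F, C, D, E, B]
After 10 (swap(1, 3)): [A, D, C, F, E, B]
After 11 (rotate_left(3, 5, k=2)): [A, D, C, B, F, E]

Answer: 4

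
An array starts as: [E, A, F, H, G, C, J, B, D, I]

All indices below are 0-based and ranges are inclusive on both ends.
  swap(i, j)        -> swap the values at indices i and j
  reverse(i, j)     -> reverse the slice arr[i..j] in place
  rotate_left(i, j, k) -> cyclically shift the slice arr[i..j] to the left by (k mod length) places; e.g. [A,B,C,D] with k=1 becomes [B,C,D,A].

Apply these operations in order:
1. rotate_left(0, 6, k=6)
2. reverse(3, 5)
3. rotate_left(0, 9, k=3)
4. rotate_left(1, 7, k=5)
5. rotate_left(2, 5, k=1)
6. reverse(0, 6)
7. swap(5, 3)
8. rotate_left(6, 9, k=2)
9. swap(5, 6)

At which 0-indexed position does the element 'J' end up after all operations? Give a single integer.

After 1 (rotate_left(0, 6, k=6)): [J, E, A, F, H, G, C, B, D, I]
After 2 (reverse(3, 5)): [J, E, A, G, H, F, C, B, D, I]
After 3 (rotate_left(0, 9, k=3)): [G, H, F, C, B, D, I, J, E, A]
After 4 (rotate_left(1, 7, k=5)): [G, I, J, H, F, C, B, D, E, A]
After 5 (rotate_left(2, 5, k=1)): [G, I, H, F, C, J, B, D, E, A]
After 6 (reverse(0, 6)): [B, J, C, F, H, I, G, D, E, A]
After 7 (swap(5, 3)): [B, J, C, I, H, F, G, D, E, A]
After 8 (rotate_left(6, 9, k=2)): [B, J, C, I, H, F, E, A, G, D]
After 9 (swap(5, 6)): [B, J, C, I, H, E, F, A, G, D]

Answer: 1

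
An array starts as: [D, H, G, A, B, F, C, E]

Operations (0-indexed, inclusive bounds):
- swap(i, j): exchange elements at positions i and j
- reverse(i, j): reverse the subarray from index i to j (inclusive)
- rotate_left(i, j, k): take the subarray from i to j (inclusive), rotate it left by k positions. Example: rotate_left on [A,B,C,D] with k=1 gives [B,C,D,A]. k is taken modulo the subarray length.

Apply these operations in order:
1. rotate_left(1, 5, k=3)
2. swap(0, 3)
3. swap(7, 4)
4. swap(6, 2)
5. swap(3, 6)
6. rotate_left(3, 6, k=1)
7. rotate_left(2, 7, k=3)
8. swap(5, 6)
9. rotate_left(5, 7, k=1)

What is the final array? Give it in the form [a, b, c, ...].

After 1 (rotate_left(1, 5, k=3)): [D, B, F, H, G, A, C, E]
After 2 (swap(0, 3)): [H, B, F, D, G, A, C, E]
After 3 (swap(7, 4)): [H, B, F, D, E, A, C, G]
After 4 (swap(6, 2)): [H, B, C, D, E, A, F, G]
After 5 (swap(3, 6)): [H, B, C, F, E, A, D, G]
After 6 (rotate_left(3, 6, k=1)): [H, B, C, E, A, D, F, G]
After 7 (rotate_left(2, 7, k=3)): [H, B, D, F, G, C, E, A]
After 8 (swap(5, 6)): [H, B, D, F, G, E, C, A]
After 9 (rotate_left(5, 7, k=1)): [H, B, D, F, G, C, A, E]

Answer: [H, B, D, F, G, C, A, E]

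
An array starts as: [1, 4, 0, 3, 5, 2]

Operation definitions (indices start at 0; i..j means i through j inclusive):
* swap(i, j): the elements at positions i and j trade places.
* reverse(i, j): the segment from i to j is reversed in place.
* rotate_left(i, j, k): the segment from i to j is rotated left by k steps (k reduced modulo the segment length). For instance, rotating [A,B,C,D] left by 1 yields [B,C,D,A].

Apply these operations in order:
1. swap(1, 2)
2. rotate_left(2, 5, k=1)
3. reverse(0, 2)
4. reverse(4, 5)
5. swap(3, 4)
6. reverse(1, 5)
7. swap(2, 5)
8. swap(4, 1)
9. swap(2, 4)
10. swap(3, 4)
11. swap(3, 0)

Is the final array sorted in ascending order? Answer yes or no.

After 1 (swap(1, 2)): [1, 0, 4, 3, 5, 2]
After 2 (rotate_left(2, 5, k=1)): [1, 0, 3, 5, 2, 4]
After 3 (reverse(0, 2)): [3, 0, 1, 5, 2, 4]
After 4 (reverse(4, 5)): [3, 0, 1, 5, 4, 2]
After 5 (swap(3, 4)): [3, 0, 1, 4, 5, 2]
After 6 (reverse(1, 5)): [3, 2, 5, 4, 1, 0]
After 7 (swap(2, 5)): [3, 2, 0, 4, 1, 5]
After 8 (swap(4, 1)): [3, 1, 0, 4, 2, 5]
After 9 (swap(2, 4)): [3, 1, 2, 4, 0, 5]
After 10 (swap(3, 4)): [3, 1, 2, 0, 4, 5]
After 11 (swap(3, 0)): [0, 1, 2, 3, 4, 5]

Answer: yes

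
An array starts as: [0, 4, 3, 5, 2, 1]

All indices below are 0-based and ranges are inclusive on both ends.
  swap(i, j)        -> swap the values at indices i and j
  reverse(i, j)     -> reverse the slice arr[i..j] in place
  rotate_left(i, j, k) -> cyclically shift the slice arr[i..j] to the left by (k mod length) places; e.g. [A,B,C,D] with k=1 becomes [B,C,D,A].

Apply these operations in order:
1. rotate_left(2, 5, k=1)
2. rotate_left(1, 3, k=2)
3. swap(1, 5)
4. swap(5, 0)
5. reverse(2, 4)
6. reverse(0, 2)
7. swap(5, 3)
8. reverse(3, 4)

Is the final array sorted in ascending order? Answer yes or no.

Answer: no

Derivation:
After 1 (rotate_left(2, 5, k=1)): [0, 4, 5, 2, 1, 3]
After 2 (rotate_left(1, 3, k=2)): [0, 2, 4, 5, 1, 3]
After 3 (swap(1, 5)): [0, 3, 4, 5, 1, 2]
After 4 (swap(5, 0)): [2, 3, 4, 5, 1, 0]
After 5 (reverse(2, 4)): [2, 3, 1, 5, 4, 0]
After 6 (reverse(0, 2)): [1, 3, 2, 5, 4, 0]
After 7 (swap(5, 3)): [1, 3, 2, 0, 4, 5]
After 8 (reverse(3, 4)): [1, 3, 2, 4, 0, 5]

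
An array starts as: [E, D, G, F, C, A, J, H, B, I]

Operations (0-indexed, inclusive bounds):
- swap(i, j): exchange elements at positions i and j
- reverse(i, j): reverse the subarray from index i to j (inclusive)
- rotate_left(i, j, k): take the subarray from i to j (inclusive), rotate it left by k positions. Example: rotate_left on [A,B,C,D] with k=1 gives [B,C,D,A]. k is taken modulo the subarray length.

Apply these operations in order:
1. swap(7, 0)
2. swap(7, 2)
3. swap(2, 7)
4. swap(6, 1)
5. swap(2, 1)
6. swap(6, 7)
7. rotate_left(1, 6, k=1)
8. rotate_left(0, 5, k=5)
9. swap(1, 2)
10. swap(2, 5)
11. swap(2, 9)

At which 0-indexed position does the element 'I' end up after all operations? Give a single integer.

After 1 (swap(7, 0)): [H, D, G, F, C, A, J, E, B, I]
After 2 (swap(7, 2)): [H, D, E, F, C, A, J, G, B, I]
After 3 (swap(2, 7)): [H, D, G, F, C, A, J, E, B, I]
After 4 (swap(6, 1)): [H, J, G, F, C, A, D, E, B, I]
After 5 (swap(2, 1)): [H, G, J, F, C, A, D, E, B, I]
After 6 (swap(6, 7)): [H, G, J, F, C, A, E, D, B, I]
After 7 (rotate_left(1, 6, k=1)): [H, J, F, C, A, E, G, D, B, I]
After 8 (rotate_left(0, 5, k=5)): [E, H, J, F, C, A, G, D, B, I]
After 9 (swap(1, 2)): [E, J, H, F, C, A, G, D, B, I]
After 10 (swap(2, 5)): [E, J, A, F, C, H, G, D, B, I]
After 11 (swap(2, 9)): [E, J, I, F, C, H, G, D, B, A]

Answer: 2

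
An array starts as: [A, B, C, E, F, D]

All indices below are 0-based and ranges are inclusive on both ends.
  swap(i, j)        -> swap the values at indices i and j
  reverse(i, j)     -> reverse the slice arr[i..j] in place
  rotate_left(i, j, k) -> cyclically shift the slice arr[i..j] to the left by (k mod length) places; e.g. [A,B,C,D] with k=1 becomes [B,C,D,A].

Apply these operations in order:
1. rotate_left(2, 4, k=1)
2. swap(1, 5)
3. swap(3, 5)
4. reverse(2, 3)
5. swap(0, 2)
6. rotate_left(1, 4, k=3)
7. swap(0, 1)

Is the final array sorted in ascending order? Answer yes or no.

Answer: no

Derivation:
After 1 (rotate_left(2, 4, k=1)): [A, B, E, F, C, D]
After 2 (swap(1, 5)): [A, D, E, F, C, B]
After 3 (swap(3, 5)): [A, D, E, B, C, F]
After 4 (reverse(2, 3)): [A, D, B, E, C, F]
After 5 (swap(0, 2)): [B, D, A, E, C, F]
After 6 (rotate_left(1, 4, k=3)): [B, C, D, A, E, F]
After 7 (swap(0, 1)): [C, B, D, A, E, F]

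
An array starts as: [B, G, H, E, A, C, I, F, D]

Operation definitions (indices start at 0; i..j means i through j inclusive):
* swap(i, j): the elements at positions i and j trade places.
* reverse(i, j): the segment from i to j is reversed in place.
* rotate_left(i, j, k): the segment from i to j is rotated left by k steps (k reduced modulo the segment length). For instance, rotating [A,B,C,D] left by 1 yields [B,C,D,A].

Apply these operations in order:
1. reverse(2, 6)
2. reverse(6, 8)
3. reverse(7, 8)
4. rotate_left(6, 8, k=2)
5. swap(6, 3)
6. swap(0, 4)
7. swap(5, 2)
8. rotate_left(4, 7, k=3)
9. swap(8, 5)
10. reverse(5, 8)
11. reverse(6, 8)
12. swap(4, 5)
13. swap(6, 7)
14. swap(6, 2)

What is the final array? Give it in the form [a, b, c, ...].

After 1 (reverse(2, 6)): [B, G, I, C, A, E, H, F, D]
After 2 (reverse(6, 8)): [B, G, I, C, A, E, D, F, H]
After 3 (reverse(7, 8)): [B, G, I, C, A, E, D, H, F]
After 4 (rotate_left(6, 8, k=2)): [B, G, I, C, A, E, F, D, H]
After 5 (swap(6, 3)): [B, G, I, F, A, E, C, D, H]
After 6 (swap(0, 4)): [A, G, I, F, B, E, C, D, H]
After 7 (swap(5, 2)): [A, G, E, F, B, I, C, D, H]
After 8 (rotate_left(4, 7, k=3)): [A, G, E, F, D, B, I, C, H]
After 9 (swap(8, 5)): [A, G, E, F, D, H, I, C, B]
After 10 (reverse(5, 8)): [A, G, E, F, D, B, C, I, H]
After 11 (reverse(6, 8)): [A, G, E, F, D, B, H, I, C]
After 12 (swap(4, 5)): [A, G, E, F, B, D, H, I, C]
After 13 (swap(6, 7)): [A, G, E, F, B, D, I, H, C]
After 14 (swap(6, 2)): [A, G, I, F, B, D, E, H, C]

Answer: [A, G, I, F, B, D, E, H, C]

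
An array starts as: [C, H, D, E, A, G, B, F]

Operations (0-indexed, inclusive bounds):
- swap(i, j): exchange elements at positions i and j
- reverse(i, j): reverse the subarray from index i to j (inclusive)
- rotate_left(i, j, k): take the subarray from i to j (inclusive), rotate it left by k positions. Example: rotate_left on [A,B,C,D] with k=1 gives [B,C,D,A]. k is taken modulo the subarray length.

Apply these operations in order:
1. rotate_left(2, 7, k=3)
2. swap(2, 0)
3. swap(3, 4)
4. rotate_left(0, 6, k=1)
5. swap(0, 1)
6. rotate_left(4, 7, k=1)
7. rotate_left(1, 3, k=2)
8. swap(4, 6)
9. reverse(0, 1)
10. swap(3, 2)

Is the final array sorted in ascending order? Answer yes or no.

After 1 (rotate_left(2, 7, k=3)): [C, H, G, B, F, D, E, A]
After 2 (swap(2, 0)): [G, H, C, B, F, D, E, A]
After 3 (swap(3, 4)): [G, H, C, F, B, D, E, A]
After 4 (rotate_left(0, 6, k=1)): [H, C, F, B, D, E, G, A]
After 5 (swap(0, 1)): [C, H, F, B, D, E, G, A]
After 6 (rotate_left(4, 7, k=1)): [C, H, F, B, E, G, A, D]
After 7 (rotate_left(1, 3, k=2)): [C, B, H, F, E, G, A, D]
After 8 (swap(4, 6)): [C, B, H, F, A, G, E, D]
After 9 (reverse(0, 1)): [B, C, H, F, A, G, E, D]
After 10 (swap(3, 2)): [B, C, F, H, A, G, E, D]

Answer: no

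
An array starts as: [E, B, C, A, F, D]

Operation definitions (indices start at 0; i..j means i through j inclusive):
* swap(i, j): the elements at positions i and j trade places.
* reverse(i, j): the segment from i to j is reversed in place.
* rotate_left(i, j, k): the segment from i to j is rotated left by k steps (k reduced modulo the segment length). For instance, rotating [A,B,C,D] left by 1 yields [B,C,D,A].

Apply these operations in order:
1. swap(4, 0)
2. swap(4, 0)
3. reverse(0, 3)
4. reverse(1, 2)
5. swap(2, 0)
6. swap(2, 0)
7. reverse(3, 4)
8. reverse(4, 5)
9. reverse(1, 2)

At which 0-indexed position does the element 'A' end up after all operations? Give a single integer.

After 1 (swap(4, 0)): [F, B, C, A, E, D]
After 2 (swap(4, 0)): [E, B, C, A, F, D]
After 3 (reverse(0, 3)): [A, C, B, E, F, D]
After 4 (reverse(1, 2)): [A, B, C, E, F, D]
After 5 (swap(2, 0)): [C, B, A, E, F, D]
After 6 (swap(2, 0)): [A, B, C, E, F, D]
After 7 (reverse(3, 4)): [A, B, C, F, E, D]
After 8 (reverse(4, 5)): [A, B, C, F, D, E]
After 9 (reverse(1, 2)): [A, C, B, F, D, E]

Answer: 0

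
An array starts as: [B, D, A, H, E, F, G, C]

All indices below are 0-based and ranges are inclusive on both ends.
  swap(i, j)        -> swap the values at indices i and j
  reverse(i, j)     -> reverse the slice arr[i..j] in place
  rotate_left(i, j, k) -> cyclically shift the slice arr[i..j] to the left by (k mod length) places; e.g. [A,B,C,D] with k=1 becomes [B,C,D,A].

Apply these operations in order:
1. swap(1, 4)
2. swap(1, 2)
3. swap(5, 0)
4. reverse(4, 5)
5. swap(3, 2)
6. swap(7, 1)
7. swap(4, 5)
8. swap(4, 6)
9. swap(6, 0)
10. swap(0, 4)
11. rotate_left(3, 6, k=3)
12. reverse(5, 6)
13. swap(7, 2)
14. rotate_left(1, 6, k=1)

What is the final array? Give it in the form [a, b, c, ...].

Answer: [G, A, F, E, B, D, C, H]

Derivation:
After 1 (swap(1, 4)): [B, E, A, H, D, F, G, C]
After 2 (swap(1, 2)): [B, A, E, H, D, F, G, C]
After 3 (swap(5, 0)): [F, A, E, H, D, B, G, C]
After 4 (reverse(4, 5)): [F, A, E, H, B, D, G, C]
After 5 (swap(3, 2)): [F, A, H, E, B, D, G, C]
After 6 (swap(7, 1)): [F, C, H, E, B, D, G, A]
After 7 (swap(4, 5)): [F, C, H, E, D, B, G, A]
After 8 (swap(4, 6)): [F, C, H, E, G, B, D, A]
After 9 (swap(6, 0)): [D, C, H, E, G, B, F, A]
After 10 (swap(0, 4)): [G, C, H, E, D, B, F, A]
After 11 (rotate_left(3, 6, k=3)): [G, C, H, F, E, D, B, A]
After 12 (reverse(5, 6)): [G, C, H, F, E, B, D, A]
After 13 (swap(7, 2)): [G, C, A, F, E, B, D, H]
After 14 (rotate_left(1, 6, k=1)): [G, A, F, E, B, D, C, H]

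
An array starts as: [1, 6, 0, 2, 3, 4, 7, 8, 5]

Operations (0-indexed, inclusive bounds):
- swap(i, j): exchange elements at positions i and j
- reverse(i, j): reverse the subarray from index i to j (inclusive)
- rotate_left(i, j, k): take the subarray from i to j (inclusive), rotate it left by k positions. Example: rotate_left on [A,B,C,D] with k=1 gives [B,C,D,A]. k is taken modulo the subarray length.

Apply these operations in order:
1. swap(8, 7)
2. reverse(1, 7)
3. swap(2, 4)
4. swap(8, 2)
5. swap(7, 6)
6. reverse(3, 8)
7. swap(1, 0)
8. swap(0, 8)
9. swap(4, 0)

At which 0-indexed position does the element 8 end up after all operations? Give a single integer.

After 1 (swap(8, 7)): [1, 6, 0, 2, 3, 4, 7, 5, 8]
After 2 (reverse(1, 7)): [1, 5, 7, 4, 3, 2, 0, 6, 8]
After 3 (swap(2, 4)): [1, 5, 3, 4, 7, 2, 0, 6, 8]
After 4 (swap(8, 2)): [1, 5, 8, 4, 7, 2, 0, 6, 3]
After 5 (swap(7, 6)): [1, 5, 8, 4, 7, 2, 6, 0, 3]
After 6 (reverse(3, 8)): [1, 5, 8, 3, 0, 6, 2, 7, 4]
After 7 (swap(1, 0)): [5, 1, 8, 3, 0, 6, 2, 7, 4]
After 8 (swap(0, 8)): [4, 1, 8, 3, 0, 6, 2, 7, 5]
After 9 (swap(4, 0)): [0, 1, 8, 3, 4, 6, 2, 7, 5]

Answer: 2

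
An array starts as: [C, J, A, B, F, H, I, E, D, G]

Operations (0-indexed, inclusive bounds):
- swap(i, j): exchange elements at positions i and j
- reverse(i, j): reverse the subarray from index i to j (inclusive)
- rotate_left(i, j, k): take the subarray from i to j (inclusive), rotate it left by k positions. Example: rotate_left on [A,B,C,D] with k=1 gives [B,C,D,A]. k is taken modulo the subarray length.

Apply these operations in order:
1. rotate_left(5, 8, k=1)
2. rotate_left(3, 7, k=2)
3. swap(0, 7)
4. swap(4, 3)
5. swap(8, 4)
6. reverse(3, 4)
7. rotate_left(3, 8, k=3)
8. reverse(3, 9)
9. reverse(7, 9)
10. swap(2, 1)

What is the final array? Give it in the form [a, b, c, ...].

Answer: [F, A, J, G, D, E, H, B, C, I]

Derivation:
After 1 (rotate_left(5, 8, k=1)): [C, J, A, B, F, I, E, D, H, G]
After 2 (rotate_left(3, 7, k=2)): [C, J, A, I, E, D, B, F, H, G]
After 3 (swap(0, 7)): [F, J, A, I, E, D, B, C, H, G]
After 4 (swap(4, 3)): [F, J, A, E, I, D, B, C, H, G]
After 5 (swap(8, 4)): [F, J, A, E, H, D, B, C, I, G]
After 6 (reverse(3, 4)): [F, J, A, H, E, D, B, C, I, G]
After 7 (rotate_left(3, 8, k=3)): [F, J, A, B, C, I, H, E, D, G]
After 8 (reverse(3, 9)): [F, J, A, G, D, E, H, I, C, B]
After 9 (reverse(7, 9)): [F, J, A, G, D, E, H, B, C, I]
After 10 (swap(2, 1)): [F, A, J, G, D, E, H, B, C, I]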